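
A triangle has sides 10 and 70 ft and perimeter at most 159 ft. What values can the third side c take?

60 < c ≤ 79

Triangle inequality alone gives 60 < c < 80.
The perimeter condition gives c ≤ 159 − 10 − 70 = 79.
Intersecting the two: 60 < c ≤ 79.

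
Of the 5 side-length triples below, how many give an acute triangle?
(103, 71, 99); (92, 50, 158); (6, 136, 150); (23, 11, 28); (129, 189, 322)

(103,71,99): 71²+99² = 14842 > 10609 = 103² → acute
(92,50,158): 50+92 ≤ 158, not a triangle
(6,136,150): 6+136 ≤ 150, not a triangle
(23,11,28): 11²+23² = 650 < 784 = 28² → obtuse
(129,189,322): 129+189 ≤ 322, not a triangle
1 of the 5 is acute.

1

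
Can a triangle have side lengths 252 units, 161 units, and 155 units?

Yes

The longest side is 252, and the other two sum to 316.
Since 316 > 252, the triangle inequality holds.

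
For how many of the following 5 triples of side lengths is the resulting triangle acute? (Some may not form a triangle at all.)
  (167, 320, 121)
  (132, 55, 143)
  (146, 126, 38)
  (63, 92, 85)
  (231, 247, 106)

2

(167,320,121): 121+167 ≤ 320, not a triangle
(132,55,143): 55²+132² = 20449 = 143² → right
(146,126,38): 38²+126² = 17320 < 21316 = 146² → obtuse
(63,92,85): 63²+85² = 11194 > 8464 = 92² → acute
(231,247,106): 106²+231² = 64597 > 61009 = 247² → acute
2 of the 5 are acute.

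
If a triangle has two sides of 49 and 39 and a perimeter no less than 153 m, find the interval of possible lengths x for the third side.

65 ≤ x < 88

Triangle inequality alone gives 10 < x < 88.
The perimeter condition gives x ≥ 153 − 49 − 39 = 65.
Intersecting the two: 65 ≤ x < 88.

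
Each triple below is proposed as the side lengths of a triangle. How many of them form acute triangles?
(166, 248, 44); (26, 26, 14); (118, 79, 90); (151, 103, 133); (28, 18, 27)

4

(166,248,44): 44+166 ≤ 248, not a triangle
(26,26,14): 14²+26² = 872 > 676 = 26² → acute
(118,79,90): 79²+90² = 14341 > 13924 = 118² → acute
(151,103,133): 103²+133² = 28298 > 22801 = 151² → acute
(28,18,27): 18²+27² = 1053 > 784 = 28² → acute
4 of the 5 are acute.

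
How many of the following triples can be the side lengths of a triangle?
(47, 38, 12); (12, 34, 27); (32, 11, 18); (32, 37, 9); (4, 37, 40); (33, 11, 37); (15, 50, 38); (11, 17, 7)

(12,38,47): 12+38 > 47 → valid
(12,27,34): 12+27 > 34 → valid
(11,18,32): 11+18 ≤ 32 → not valid
(9,32,37): 9+32 > 37 → valid
(4,37,40): 4+37 > 40 → valid
(11,33,37): 11+33 > 37 → valid
(15,38,50): 15+38 > 50 → valid
(7,11,17): 7+11 > 17 → valid
7 of the 8 triples form a triangle.

7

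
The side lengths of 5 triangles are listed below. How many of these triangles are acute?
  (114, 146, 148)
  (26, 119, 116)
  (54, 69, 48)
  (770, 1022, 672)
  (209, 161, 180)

(114,146,148): 114²+146² = 34312 > 21904 = 148² → acute
(26,119,116): 26²+116² = 14132 < 14161 = 119² → obtuse
(54,69,48): 48²+54² = 5220 > 4761 = 69² → acute
(770,1022,672): 672²+770² = 1044484 = 1022² → right
(209,161,180): 161²+180² = 58321 > 43681 = 209² → acute
3 of the 5 are acute.

3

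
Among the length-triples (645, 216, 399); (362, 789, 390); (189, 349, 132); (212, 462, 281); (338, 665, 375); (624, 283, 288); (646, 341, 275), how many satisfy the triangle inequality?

2

(216,399,645): 216+399 ≤ 645 → not valid
(362,390,789): 362+390 ≤ 789 → not valid
(132,189,349): 132+189 ≤ 349 → not valid
(212,281,462): 212+281 > 462 → valid
(338,375,665): 338+375 > 665 → valid
(283,288,624): 283+288 ≤ 624 → not valid
(275,341,646): 275+341 ≤ 646 → not valid
2 of the 7 triples form a triangle.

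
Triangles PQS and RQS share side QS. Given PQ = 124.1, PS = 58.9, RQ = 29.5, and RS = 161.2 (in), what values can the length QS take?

From triangle PQS: |124.1 − 58.9| < QS < 124.1 + 58.9, i.e. 65.2 < QS < 183.0.
From triangle RQS: 131.7 < QS < 190.7.
Both must hold, so QS lies in the intersection.

131.7 < QS < 183.0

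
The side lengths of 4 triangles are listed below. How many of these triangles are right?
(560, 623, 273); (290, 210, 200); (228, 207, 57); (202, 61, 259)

2

(560,623,273): 273²+560² = 388129 = 623² → right
(290,210,200): 200²+210² = 84100 = 290² → right
(228,207,57): 57²+207² = 46098 < 51984 = 228² → obtuse
(202,61,259): 61²+202² = 44525 < 67081 = 259² → obtuse
2 of the 4 are right.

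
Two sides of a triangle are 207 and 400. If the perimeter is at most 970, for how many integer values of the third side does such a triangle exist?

170

Triangle inequality: 193 < x < 607. Perimeter ≤ 970 gives x ≤ 970 − 207 − 400 = 363.
So 193 < x ≤ 363; integers 194 through 363: 170 values.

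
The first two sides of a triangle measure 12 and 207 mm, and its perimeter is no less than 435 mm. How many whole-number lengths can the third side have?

3

Triangle inequality: 195 < x < 219. Perimeter ≥ 435 gives x ≥ 435 − 12 − 207 = 216.
So 216 ≤ x < 219; integers 216 through 218: 3 values.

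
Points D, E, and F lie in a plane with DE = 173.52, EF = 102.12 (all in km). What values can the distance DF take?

71.40 ≤ DF ≤ 275.64 km

By the triangle inequality, |173.52 − 102.12| ≤ DF ≤ 173.52 + 102.12.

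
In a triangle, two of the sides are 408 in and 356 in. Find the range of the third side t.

By the triangle inequality, t must be less than 408 + 356 = 764 and greater than |408 − 356| = 52.

52 < t < 764 (in)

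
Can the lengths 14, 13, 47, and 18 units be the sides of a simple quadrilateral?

No

For a quadrilateral, each side must be shorter than the sum of the others.
Here the longest side is 47, but the remaining 3 sides sum to only 45.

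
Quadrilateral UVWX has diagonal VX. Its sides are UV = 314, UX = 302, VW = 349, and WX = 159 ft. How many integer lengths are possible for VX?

From triangle UVX: 12 < VX < 616.
From triangle WVX: 190 < VX < 508.
Intersection: 190 < VX < 508, so integers 191 through 507: 317 values.

317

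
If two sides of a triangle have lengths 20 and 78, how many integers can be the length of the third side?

The third side lies in the open interval (58, 98).
Integers from 59 to 97 inclusive: 97 − 59 + 1 = 39.

39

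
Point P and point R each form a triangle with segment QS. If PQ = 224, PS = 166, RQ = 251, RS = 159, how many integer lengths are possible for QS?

From triangle PQS: 58 < QS < 390.
From triangle RQS: 92 < QS < 410.
Intersection: 92 < QS < 390, so integers 93 through 389: 297 values.

297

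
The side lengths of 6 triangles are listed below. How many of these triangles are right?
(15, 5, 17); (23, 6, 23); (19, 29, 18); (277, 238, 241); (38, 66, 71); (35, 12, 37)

(15,5,17): 5²+15² = 250 < 289 = 17² → obtuse
(23,6,23): 6²+23² = 565 > 529 = 23² → acute
(19,29,18): 18²+19² = 685 < 841 = 29² → obtuse
(277,238,241): 238²+241² = 114725 > 76729 = 277² → acute
(38,66,71): 38²+66² = 5800 > 5041 = 71² → acute
(35,12,37): 12²+35² = 1369 = 37² → right
1 of the 6 is right.

1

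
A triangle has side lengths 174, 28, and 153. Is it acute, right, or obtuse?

obtuse

Compare the square of the longest side to the sum of squares of the other two: 28² + 153² = 24193 < 30276 = 174².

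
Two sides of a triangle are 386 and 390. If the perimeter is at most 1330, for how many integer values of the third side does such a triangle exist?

Triangle inequality: 4 < x < 776. Perimeter ≤ 1330 gives x ≤ 1330 − 386 − 390 = 554.
So 4 < x ≤ 554; integers 5 through 554: 550 values.

550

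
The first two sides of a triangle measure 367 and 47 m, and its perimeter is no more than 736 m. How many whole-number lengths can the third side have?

Triangle inequality: 320 < x < 414. Perimeter ≤ 736 gives x ≤ 736 − 367 − 47 = 322.
So 320 < x ≤ 322; integers 321 through 322: 2 values.

2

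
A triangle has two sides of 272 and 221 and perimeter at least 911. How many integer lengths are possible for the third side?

Triangle inequality: 51 < x < 493. Perimeter ≥ 911 gives x ≥ 911 − 272 − 221 = 418.
So 418 ≤ x < 493; integers 418 through 492: 75 values.

75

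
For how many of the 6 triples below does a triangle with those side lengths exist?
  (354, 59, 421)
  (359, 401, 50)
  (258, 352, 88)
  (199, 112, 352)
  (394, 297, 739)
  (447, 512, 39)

1

(59,354,421): 59+354 ≤ 421 → not valid
(50,359,401): 50+359 > 401 → valid
(88,258,352): 88+258 ≤ 352 → not valid
(112,199,352): 112+199 ≤ 352 → not valid
(297,394,739): 297+394 ≤ 739 → not valid
(39,447,512): 39+447 ≤ 512 → not valid
1 of the 6 triples forms a triangle.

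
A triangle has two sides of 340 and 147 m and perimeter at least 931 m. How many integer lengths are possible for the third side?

43

Triangle inequality: 193 < x < 487. Perimeter ≥ 931 gives x ≥ 931 − 340 − 147 = 444.
So 444 ≤ x < 487; integers 444 through 486: 43 values.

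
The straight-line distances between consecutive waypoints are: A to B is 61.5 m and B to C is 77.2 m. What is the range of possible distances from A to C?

By the triangle inequality, |61.5 − 77.2| ≤ AC ≤ 61.5 + 77.2.

15.7 ≤ AC ≤ 138.7 m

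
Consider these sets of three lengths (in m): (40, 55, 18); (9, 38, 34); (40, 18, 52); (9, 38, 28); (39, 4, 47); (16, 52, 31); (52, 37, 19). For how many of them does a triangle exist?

4

(18,40,55): 18+40 > 55 → valid
(9,34,38): 9+34 > 38 → valid
(18,40,52): 18+40 > 52 → valid
(9,28,38): 9+28 ≤ 38 → not valid
(4,39,47): 4+39 ≤ 47 → not valid
(16,31,52): 16+31 ≤ 52 → not valid
(19,37,52): 19+37 > 52 → valid
4 of the 7 triples form a triangle.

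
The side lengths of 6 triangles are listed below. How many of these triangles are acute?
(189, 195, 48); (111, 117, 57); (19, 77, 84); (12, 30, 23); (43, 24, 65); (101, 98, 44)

2

(189,195,48): 48²+189² = 38025 = 195² → right
(111,117,57): 57²+111² = 15570 > 13689 = 117² → acute
(19,77,84): 19²+77² = 6290 < 7056 = 84² → obtuse
(12,30,23): 12²+23² = 673 < 900 = 30² → obtuse
(43,24,65): 24²+43² = 2425 < 4225 = 65² → obtuse
(101,98,44): 44²+98² = 11540 > 10201 = 101² → acute
2 of the 6 are acute.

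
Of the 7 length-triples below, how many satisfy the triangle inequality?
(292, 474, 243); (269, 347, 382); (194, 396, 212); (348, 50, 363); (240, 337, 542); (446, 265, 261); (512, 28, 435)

(243,292,474): 243+292 > 474 → valid
(269,347,382): 269+347 > 382 → valid
(194,212,396): 194+212 > 396 → valid
(50,348,363): 50+348 > 363 → valid
(240,337,542): 240+337 > 542 → valid
(261,265,446): 261+265 > 446 → valid
(28,435,512): 28+435 ≤ 512 → not valid
6 of the 7 triples form a triangle.

6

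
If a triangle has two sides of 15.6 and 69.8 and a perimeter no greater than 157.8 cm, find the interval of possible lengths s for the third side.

Triangle inequality alone gives 54.2 < s < 85.4.
The perimeter condition gives s ≤ 157.8 − 15.6 − 69.8 = 72.4.
Intersecting the two: 54.2 < s ≤ 72.4.

54.2 < s ≤ 72.4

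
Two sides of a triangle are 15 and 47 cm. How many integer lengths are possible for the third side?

29

The third side lies in the open interval (32, 62).
Integers from 33 to 61 inclusive: 61 − 33 + 1 = 29.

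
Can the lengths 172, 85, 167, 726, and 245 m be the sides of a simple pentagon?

No

For a pentagon, each side must be shorter than the sum of the others.
Here the longest side is 726, but the remaining 4 sides sum to only 669.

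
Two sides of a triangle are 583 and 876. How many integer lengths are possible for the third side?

1165

The third side lies in the open interval (293, 1459).
Integers from 294 to 1458 inclusive: 1458 − 294 + 1 = 1165.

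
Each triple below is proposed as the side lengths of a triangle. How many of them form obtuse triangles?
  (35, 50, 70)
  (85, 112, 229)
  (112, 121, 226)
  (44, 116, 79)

(35,50,70): 35²+50² = 3725 < 4900 = 70² → obtuse
(85,112,229): 85+112 ≤ 229, not a triangle
(112,121,226): 112²+121² = 27185 < 51076 = 226² → obtuse
(44,116,79): 44²+79² = 8177 < 13456 = 116² → obtuse
3 of the 4 are obtuse.

3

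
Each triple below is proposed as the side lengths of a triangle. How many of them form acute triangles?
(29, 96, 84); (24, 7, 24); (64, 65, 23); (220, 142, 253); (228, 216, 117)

(29,96,84): 29²+84² = 7897 < 9216 = 96² → obtuse
(24,7,24): 7²+24² = 625 > 576 = 24² → acute
(64,65,23): 23²+64² = 4625 > 4225 = 65² → acute
(220,142,253): 142²+220² = 68564 > 64009 = 253² → acute
(228,216,117): 117²+216² = 60345 > 51984 = 228² → acute
4 of the 5 are acute.

4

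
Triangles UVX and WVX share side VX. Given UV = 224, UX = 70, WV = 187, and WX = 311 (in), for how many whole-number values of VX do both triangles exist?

From triangle UVX: 154 < VX < 294.
From triangle WVX: 124 < VX < 498.
Intersection: 154 < VX < 294, so integers 155 through 293: 139 values.

139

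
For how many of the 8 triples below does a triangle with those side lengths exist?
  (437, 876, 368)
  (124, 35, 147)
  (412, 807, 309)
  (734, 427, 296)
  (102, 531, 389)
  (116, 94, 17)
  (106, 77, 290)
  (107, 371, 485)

1

(368,437,876): 368+437 ≤ 876 → not valid
(35,124,147): 35+124 > 147 → valid
(309,412,807): 309+412 ≤ 807 → not valid
(296,427,734): 296+427 ≤ 734 → not valid
(102,389,531): 102+389 ≤ 531 → not valid
(17,94,116): 17+94 ≤ 116 → not valid
(77,106,290): 77+106 ≤ 290 → not valid
(107,371,485): 107+371 ≤ 485 → not valid
1 of the 8 triples forms a triangle.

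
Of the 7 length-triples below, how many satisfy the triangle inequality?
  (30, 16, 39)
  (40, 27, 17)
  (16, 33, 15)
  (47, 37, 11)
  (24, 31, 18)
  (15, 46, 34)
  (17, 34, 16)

5

(16,30,39): 16+30 > 39 → valid
(17,27,40): 17+27 > 40 → valid
(15,16,33): 15+16 ≤ 33 → not valid
(11,37,47): 11+37 > 47 → valid
(18,24,31): 18+24 > 31 → valid
(15,34,46): 15+34 > 46 → valid
(16,17,34): 16+17 ≤ 34 → not valid
5 of the 7 triples form a triangle.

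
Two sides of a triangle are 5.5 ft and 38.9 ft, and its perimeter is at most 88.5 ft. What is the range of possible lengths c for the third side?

33.4 < c ≤ 44.1

Triangle inequality alone gives 33.4 < c < 44.4.
The perimeter condition gives c ≤ 88.5 − 5.5 − 38.9 = 44.1.
Intersecting the two: 33.4 < c ≤ 44.1.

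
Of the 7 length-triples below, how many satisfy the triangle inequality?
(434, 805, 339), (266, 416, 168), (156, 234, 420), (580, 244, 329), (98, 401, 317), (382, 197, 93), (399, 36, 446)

2

(339,434,805): 339+434 ≤ 805 → not valid
(168,266,416): 168+266 > 416 → valid
(156,234,420): 156+234 ≤ 420 → not valid
(244,329,580): 244+329 ≤ 580 → not valid
(98,317,401): 98+317 > 401 → valid
(93,197,382): 93+197 ≤ 382 → not valid
(36,399,446): 36+399 ≤ 446 → not valid
2 of the 7 triples form a triangle.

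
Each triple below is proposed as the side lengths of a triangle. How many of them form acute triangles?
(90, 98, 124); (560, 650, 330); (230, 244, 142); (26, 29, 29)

3

(90,98,124): 90²+98² = 17704 > 15376 = 124² → acute
(560,650,330): 330²+560² = 422500 = 650² → right
(230,244,142): 142²+230² = 73064 > 59536 = 244² → acute
(26,29,29): 26²+29² = 1517 > 841 = 29² → acute
3 of the 4 are acute.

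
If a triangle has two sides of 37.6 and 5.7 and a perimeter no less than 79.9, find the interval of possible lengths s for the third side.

Triangle inequality alone gives 31.9 < s < 43.3.
The perimeter condition gives s ≥ 79.9 − 37.6 − 5.7 = 36.6.
Intersecting the two: 36.6 ≤ s < 43.3.

36.6 ≤ s < 43.3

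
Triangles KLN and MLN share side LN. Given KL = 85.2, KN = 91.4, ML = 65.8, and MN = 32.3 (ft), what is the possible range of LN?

33.5 < LN < 98.1

From triangle KLN: |85.2 − 91.4| < LN < 85.2 + 91.4, i.e. 6.2 < LN < 176.6.
From triangle MLN: 33.5 < LN < 98.1.
Both must hold, so LN lies in the intersection.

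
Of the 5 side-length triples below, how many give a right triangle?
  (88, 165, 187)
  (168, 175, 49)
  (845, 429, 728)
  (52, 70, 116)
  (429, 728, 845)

(88,165,187): 88²+165² = 34969 = 187² → right
(168,175,49): 49²+168² = 30625 = 175² → right
(845,429,728): 429²+728² = 714025 = 845² → right
(52,70,116): 52²+70² = 7604 < 13456 = 116² → obtuse
(429,728,845): 429²+728² = 714025 = 845² → right
4 of the 5 are right.

4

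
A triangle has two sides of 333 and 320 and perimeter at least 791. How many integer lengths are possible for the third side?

515

Triangle inequality: 13 < x < 653. Perimeter ≥ 791 gives x ≥ 791 − 333 − 320 = 138.
So 138 ≤ x < 653; integers 138 through 652: 515 values.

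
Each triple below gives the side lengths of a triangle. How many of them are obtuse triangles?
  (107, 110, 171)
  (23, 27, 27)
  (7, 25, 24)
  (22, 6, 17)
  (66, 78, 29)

(107,110,171): 107²+110² = 23549 < 29241 = 171² → obtuse
(23,27,27): 23²+27² = 1258 > 729 = 27² → acute
(7,25,24): 7²+24² = 625 = 25² → right
(22,6,17): 6²+17² = 325 < 484 = 22² → obtuse
(66,78,29): 29²+66² = 5197 < 6084 = 78² → obtuse
3 of the 5 are obtuse.

3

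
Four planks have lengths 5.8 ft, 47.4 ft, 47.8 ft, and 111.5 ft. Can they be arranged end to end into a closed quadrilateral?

For a quadrilateral, each side must be shorter than the sum of the others.
Here the longest side is 111.5, but the remaining 3 sides sum to only 101.0.

No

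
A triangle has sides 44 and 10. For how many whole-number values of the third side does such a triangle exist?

19

The third side lies in the open interval (34, 54).
Integers from 35 to 53 inclusive: 53 − 35 + 1 = 19.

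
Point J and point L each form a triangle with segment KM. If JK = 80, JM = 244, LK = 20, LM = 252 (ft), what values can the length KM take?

232 < KM < 272

From triangle JKM: |80 − 244| < KM < 80 + 244, i.e. 164 < KM < 324.
From triangle LKM: 232 < KM < 272.
Both must hold, so KM lies in the intersection.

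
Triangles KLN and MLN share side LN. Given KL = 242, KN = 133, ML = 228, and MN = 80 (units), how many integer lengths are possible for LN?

From triangle KLN: 109 < LN < 375.
From triangle MLN: 148 < LN < 308.
Intersection: 148 < LN < 308, so integers 149 through 307: 159 values.

159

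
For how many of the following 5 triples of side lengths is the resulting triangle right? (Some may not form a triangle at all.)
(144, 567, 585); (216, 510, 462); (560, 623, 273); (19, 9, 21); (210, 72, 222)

4

(144,567,585): 144²+567² = 342225 = 585² → right
(216,510,462): 216²+462² = 260100 = 510² → right
(560,623,273): 273²+560² = 388129 = 623² → right
(19,9,21): 9²+19² = 442 > 441 = 21² → acute
(210,72,222): 72²+210² = 49284 = 222² → right
4 of the 5 are right.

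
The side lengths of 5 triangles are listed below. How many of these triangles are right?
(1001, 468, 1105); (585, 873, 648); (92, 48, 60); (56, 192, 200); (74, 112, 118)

(1001,468,1105): 468²+1001² = 1221025 = 1105² → right
(585,873,648): 585²+648² = 762129 = 873² → right
(92,48,60): 48²+60² = 5904 < 8464 = 92² → obtuse
(56,192,200): 56²+192² = 40000 = 200² → right
(74,112,118): 74²+112² = 18020 > 13924 = 118² → acute
3 of the 5 are right.

3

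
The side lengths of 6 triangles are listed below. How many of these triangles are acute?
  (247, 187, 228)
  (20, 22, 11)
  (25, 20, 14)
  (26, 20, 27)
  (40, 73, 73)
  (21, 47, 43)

(247,187,228): 187²+228² = 86953 > 61009 = 247² → acute
(20,22,11): 11²+20² = 521 > 484 = 22² → acute
(25,20,14): 14²+20² = 596 < 625 = 25² → obtuse
(26,20,27): 20²+26² = 1076 > 729 = 27² → acute
(40,73,73): 40²+73² = 6929 > 5329 = 73² → acute
(21,47,43): 21²+43² = 2290 > 2209 = 47² → acute
5 of the 6 are acute.

5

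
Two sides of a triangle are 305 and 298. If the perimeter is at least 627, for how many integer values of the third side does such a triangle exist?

579

Triangle inequality: 7 < x < 603. Perimeter ≥ 627 gives x ≥ 627 − 305 − 298 = 24.
So 24 ≤ x < 603; integers 24 through 602: 579 values.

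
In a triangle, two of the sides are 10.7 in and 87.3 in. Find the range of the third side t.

By the triangle inequality, t must be less than 10.7 + 87.3 = 98.0 and greater than |10.7 − 87.3| = 76.6.

76.6 < t < 98.0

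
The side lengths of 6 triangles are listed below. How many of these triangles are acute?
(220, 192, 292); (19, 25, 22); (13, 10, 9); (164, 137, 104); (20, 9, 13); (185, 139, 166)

(220,192,292): 192²+220² = 85264 = 292² → right
(19,25,22): 19²+22² = 845 > 625 = 25² → acute
(13,10,9): 9²+10² = 181 > 169 = 13² → acute
(164,137,104): 104²+137² = 29585 > 26896 = 164² → acute
(20,9,13): 9²+13² = 250 < 400 = 20² → obtuse
(185,139,166): 139²+166² = 46877 > 34225 = 185² → acute
4 of the 6 are acute.

4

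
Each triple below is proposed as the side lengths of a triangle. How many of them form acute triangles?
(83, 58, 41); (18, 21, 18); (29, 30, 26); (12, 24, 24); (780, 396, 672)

(83,58,41): 41²+58² = 5045 < 6889 = 83² → obtuse
(18,21,18): 18²+18² = 648 > 441 = 21² → acute
(29,30,26): 26²+29² = 1517 > 900 = 30² → acute
(12,24,24): 12²+24² = 720 > 576 = 24² → acute
(780,396,672): 396²+672² = 608400 = 780² → right
3 of the 5 are acute.

3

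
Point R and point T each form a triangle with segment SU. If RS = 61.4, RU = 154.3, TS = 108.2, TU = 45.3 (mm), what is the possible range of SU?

From triangle RSU: |61.4 − 154.3| < SU < 61.4 + 154.3, i.e. 92.9 < SU < 215.7.
From triangle TSU: 62.9 < SU < 153.5.
Both must hold, so SU lies in the intersection.

92.9 < SU < 153.5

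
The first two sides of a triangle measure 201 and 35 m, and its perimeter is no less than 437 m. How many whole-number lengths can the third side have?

35

Triangle inequality: 166 < x < 236. Perimeter ≥ 437 gives x ≥ 437 − 201 − 35 = 201.
So 201 ≤ x < 236; integers 201 through 235: 35 values.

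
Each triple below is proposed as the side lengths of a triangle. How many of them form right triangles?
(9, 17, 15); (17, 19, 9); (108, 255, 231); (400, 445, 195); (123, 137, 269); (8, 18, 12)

(9,17,15): 9²+15² = 306 > 289 = 17² → acute
(17,19,9): 9²+17² = 370 > 361 = 19² → acute
(108,255,231): 108²+231² = 65025 = 255² → right
(400,445,195): 195²+400² = 198025 = 445² → right
(123,137,269): 123+137 ≤ 269, not a triangle
(8,18,12): 8²+12² = 208 < 324 = 18² → obtuse
2 of the 6 are right.

2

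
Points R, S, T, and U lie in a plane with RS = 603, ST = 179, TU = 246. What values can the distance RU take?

The maximum is all hops collinear in one direction: 603 + 179 + 246 = 1028.
The longest hop is 603; the others sum to 425. Folding the others back against it leaves at least 603 − 425 = 178.

178 ≤ RU ≤ 1028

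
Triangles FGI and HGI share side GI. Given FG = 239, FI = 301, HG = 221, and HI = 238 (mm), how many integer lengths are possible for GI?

396

From triangle FGI: 62 < GI < 540.
From triangle HGI: 17 < GI < 459.
Intersection: 62 < GI < 459, so integers 63 through 458: 396 values.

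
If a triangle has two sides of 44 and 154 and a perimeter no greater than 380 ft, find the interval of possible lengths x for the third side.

Triangle inequality alone gives 110 < x < 198.
The perimeter condition gives x ≤ 380 − 44 − 154 = 182.
Intersecting the two: 110 < x ≤ 182.

110 < x ≤ 182 ft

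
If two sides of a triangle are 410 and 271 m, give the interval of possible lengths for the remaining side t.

By the triangle inequality, t must be less than 410 + 271 = 681 and greater than |410 − 271| = 139.

139 < t < 681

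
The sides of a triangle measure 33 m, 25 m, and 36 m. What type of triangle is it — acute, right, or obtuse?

acute

Compare the square of the longest side to the sum of squares of the other two: 25² + 33² = 1714 > 1296 = 36².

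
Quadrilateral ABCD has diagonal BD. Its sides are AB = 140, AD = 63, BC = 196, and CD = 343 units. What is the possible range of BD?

147 < BD < 203

From triangle ABD: |140 − 63| < BD < 140 + 63, i.e. 77 < BD < 203.
From triangle CBD: 147 < BD < 539.
Both must hold, so BD lies in the intersection.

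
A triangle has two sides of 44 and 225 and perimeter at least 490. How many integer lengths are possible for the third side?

48

Triangle inequality: 181 < x < 269. Perimeter ≥ 490 gives x ≥ 490 − 44 − 225 = 221.
So 221 ≤ x < 269; integers 221 through 268: 48 values.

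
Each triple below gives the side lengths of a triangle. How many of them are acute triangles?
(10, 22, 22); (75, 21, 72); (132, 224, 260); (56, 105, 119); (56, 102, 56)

1

(10,22,22): 10²+22² = 584 > 484 = 22² → acute
(75,21,72): 21²+72² = 5625 = 75² → right
(132,224,260): 132²+224² = 67600 = 260² → right
(56,105,119): 56²+105² = 14161 = 119² → right
(56,102,56): 56²+56² = 6272 < 10404 = 102² → obtuse
1 of the 5 is acute.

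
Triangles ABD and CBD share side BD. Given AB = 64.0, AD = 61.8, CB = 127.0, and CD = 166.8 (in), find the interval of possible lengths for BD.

39.8 < BD < 125.8

From triangle ABD: |64.0 − 61.8| < BD < 64.0 + 61.8, i.e. 2.2 < BD < 125.8.
From triangle CBD: 39.8 < BD < 293.8.
Both must hold, so BD lies in the intersection.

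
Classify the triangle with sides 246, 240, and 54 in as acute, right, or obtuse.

Compare the square of the longest side to the sum of squares of the other two: 54² + 240² = 60516 = 246².

right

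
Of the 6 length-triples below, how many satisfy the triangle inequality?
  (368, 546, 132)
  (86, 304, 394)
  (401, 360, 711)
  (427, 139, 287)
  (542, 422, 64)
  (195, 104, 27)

1

(132,368,546): 132+368 ≤ 546 → not valid
(86,304,394): 86+304 ≤ 394 → not valid
(360,401,711): 360+401 > 711 → valid
(139,287,427): 139+287 ≤ 427 → not valid
(64,422,542): 64+422 ≤ 542 → not valid
(27,104,195): 27+104 ≤ 195 → not valid
1 of the 6 triples forms a triangle.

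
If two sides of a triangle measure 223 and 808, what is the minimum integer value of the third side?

The third side must be strictly greater than |223 − 808| = 585.
The smallest integer above 585 is 586.

586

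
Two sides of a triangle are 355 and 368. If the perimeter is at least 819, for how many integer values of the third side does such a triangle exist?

Triangle inequality: 13 < x < 723. Perimeter ≥ 819 gives x ≥ 819 − 355 − 368 = 96.
So 96 ≤ x < 723; integers 96 through 722: 627 values.

627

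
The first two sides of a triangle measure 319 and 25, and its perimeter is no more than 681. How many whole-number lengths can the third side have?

43

Triangle inequality: 294 < x < 344. Perimeter ≤ 681 gives x ≤ 681 − 319 − 25 = 337.
So 294 < x ≤ 337; integers 295 through 337: 43 values.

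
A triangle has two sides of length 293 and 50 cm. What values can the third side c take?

243 < c < 343

By the triangle inequality, c must be less than 293 + 50 = 343 and greater than |293 − 50| = 243.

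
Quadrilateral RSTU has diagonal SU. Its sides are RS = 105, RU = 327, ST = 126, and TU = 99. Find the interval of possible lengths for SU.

From triangle RSU: |105 − 327| < SU < 105 + 327, i.e. 222 < SU < 432.
From triangle TSU: 27 < SU < 225.
Both must hold, so SU lies in the intersection.

222 < SU < 225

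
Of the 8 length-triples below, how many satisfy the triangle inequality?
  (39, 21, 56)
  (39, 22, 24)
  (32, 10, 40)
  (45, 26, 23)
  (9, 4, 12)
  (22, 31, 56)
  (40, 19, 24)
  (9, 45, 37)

7

(21,39,56): 21+39 > 56 → valid
(22,24,39): 22+24 > 39 → valid
(10,32,40): 10+32 > 40 → valid
(23,26,45): 23+26 > 45 → valid
(4,9,12): 4+9 > 12 → valid
(22,31,56): 22+31 ≤ 56 → not valid
(19,24,40): 19+24 > 40 → valid
(9,37,45): 9+37 > 45 → valid
7 of the 8 triples form a triangle.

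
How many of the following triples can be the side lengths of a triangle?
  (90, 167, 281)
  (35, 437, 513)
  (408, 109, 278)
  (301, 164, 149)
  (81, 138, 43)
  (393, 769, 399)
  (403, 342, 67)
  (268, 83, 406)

(90,167,281): 90+167 ≤ 281 → not valid
(35,437,513): 35+437 ≤ 513 → not valid
(109,278,408): 109+278 ≤ 408 → not valid
(149,164,301): 149+164 > 301 → valid
(43,81,138): 43+81 ≤ 138 → not valid
(393,399,769): 393+399 > 769 → valid
(67,342,403): 67+342 > 403 → valid
(83,268,406): 83+268 ≤ 406 → not valid
3 of the 8 triples form a triangle.

3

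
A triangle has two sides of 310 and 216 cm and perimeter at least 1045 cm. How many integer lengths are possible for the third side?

7

Triangle inequality: 94 < x < 526. Perimeter ≥ 1045 gives x ≥ 1045 − 310 − 216 = 519.
So 519 ≤ x < 526; integers 519 through 525: 7 values.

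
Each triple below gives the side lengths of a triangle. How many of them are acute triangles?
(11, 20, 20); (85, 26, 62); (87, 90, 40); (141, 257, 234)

3

(11,20,20): 11²+20² = 521 > 400 = 20² → acute
(85,26,62): 26²+62² = 4520 < 7225 = 85² → obtuse
(87,90,40): 40²+87² = 9169 > 8100 = 90² → acute
(141,257,234): 141²+234² = 74637 > 66049 = 257² → acute
3 of the 4 are acute.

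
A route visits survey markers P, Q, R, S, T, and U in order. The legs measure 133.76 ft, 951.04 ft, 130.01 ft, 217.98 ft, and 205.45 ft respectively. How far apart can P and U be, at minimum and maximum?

263.84 ≤ PU ≤ 1638.24 ft

The maximum is all hops collinear in one direction: 133.76 + 951.04 + 130.01 + 217.98 + 205.45 = 1638.24.
The longest hop is 951.04; the others sum to 687.20. Folding the others back against it leaves at least 951.04 − 687.20 = 263.84.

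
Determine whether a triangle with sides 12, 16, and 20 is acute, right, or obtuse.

right

Compare the square of the longest side to the sum of squares of the other two: 12² + 16² = 400 = 20².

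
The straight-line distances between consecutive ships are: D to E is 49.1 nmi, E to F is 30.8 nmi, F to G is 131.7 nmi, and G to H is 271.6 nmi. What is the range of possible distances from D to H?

The maximum is all hops collinear in one direction: 49.1 + 30.8 + 131.7 + 271.6 = 483.2.
The longest hop is 271.6; the others sum to 211.6. Folding the others back against it leaves at least 271.6 − 211.6 = 60.0.

60.0 ≤ DH ≤ 483.2 nmi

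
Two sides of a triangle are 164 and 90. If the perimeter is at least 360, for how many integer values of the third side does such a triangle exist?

Triangle inequality: 74 < x < 254. Perimeter ≥ 360 gives x ≥ 360 − 164 − 90 = 106.
So 106 ≤ x < 254; integers 106 through 253: 148 values.

148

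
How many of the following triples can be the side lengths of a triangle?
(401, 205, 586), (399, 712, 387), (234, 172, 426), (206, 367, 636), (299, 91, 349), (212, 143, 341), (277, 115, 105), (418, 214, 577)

5

(205,401,586): 205+401 > 586 → valid
(387,399,712): 387+399 > 712 → valid
(172,234,426): 172+234 ≤ 426 → not valid
(206,367,636): 206+367 ≤ 636 → not valid
(91,299,349): 91+299 > 349 → valid
(143,212,341): 143+212 > 341 → valid
(105,115,277): 105+115 ≤ 277 → not valid
(214,418,577): 214+418 > 577 → valid
5 of the 8 triples form a triangle.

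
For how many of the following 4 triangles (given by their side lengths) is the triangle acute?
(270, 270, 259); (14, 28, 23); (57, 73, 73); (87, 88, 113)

3

(270,270,259): 259²+270² = 139981 > 72900 = 270² → acute
(14,28,23): 14²+23² = 725 < 784 = 28² → obtuse
(57,73,73): 57²+73² = 8578 > 5329 = 73² → acute
(87,88,113): 87²+88² = 15313 > 12769 = 113² → acute
3 of the 4 are acute.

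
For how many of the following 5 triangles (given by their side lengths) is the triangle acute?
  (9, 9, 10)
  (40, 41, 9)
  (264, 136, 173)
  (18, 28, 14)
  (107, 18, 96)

1

(9,9,10): 9²+9² = 162 > 100 = 10² → acute
(40,41,9): 9²+40² = 1681 = 41² → right
(264,136,173): 136²+173² = 48425 < 69696 = 264² → obtuse
(18,28,14): 14²+18² = 520 < 784 = 28² → obtuse
(107,18,96): 18²+96² = 9540 < 11449 = 107² → obtuse
1 of the 5 is acute.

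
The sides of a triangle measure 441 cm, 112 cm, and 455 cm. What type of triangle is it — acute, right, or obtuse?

Compare the square of the longest side to the sum of squares of the other two: 112² + 441² = 207025 = 455².

right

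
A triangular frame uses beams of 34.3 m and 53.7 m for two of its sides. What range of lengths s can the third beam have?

By the triangle inequality, s must be less than 34.3 + 53.7 = 88.0 and greater than |34.3 − 53.7| = 19.4.

19.4 < s < 88.0 (m)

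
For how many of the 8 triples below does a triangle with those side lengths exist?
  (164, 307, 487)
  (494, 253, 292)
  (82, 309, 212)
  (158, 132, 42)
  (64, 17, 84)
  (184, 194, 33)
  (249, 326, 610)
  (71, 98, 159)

(164,307,487): 164+307 ≤ 487 → not valid
(253,292,494): 253+292 > 494 → valid
(82,212,309): 82+212 ≤ 309 → not valid
(42,132,158): 42+132 > 158 → valid
(17,64,84): 17+64 ≤ 84 → not valid
(33,184,194): 33+184 > 194 → valid
(249,326,610): 249+326 ≤ 610 → not valid
(71,98,159): 71+98 > 159 → valid
4 of the 8 triples form a triangle.

4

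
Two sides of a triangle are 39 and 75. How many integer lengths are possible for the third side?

The third side lies in the open interval (36, 114).
Integers from 37 to 113 inclusive: 113 − 37 + 1 = 77.

77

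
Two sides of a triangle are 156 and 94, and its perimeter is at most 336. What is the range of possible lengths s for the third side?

62 < s ≤ 86

Triangle inequality alone gives 62 < s < 250.
The perimeter condition gives s ≤ 336 − 156 − 94 = 86.
Intersecting the two: 62 < s ≤ 86.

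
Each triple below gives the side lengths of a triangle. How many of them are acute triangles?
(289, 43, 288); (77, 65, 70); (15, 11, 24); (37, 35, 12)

2

(289,43,288): 43²+288² = 84793 > 83521 = 289² → acute
(77,65,70): 65²+70² = 9125 > 5929 = 77² → acute
(15,11,24): 11²+15² = 346 < 576 = 24² → obtuse
(37,35,12): 12²+35² = 1369 = 37² → right
2 of the 4 are acute.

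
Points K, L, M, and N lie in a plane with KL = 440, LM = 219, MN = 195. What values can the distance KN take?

26 ≤ KN ≤ 854

The maximum is all hops collinear in one direction: 440 + 219 + 195 = 854.
The longest hop is 440; the others sum to 414. Folding the others back against it leaves at least 440 − 414 = 26.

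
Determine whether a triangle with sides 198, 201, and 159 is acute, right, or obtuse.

acute

Compare the square of the longest side to the sum of squares of the other two: 159² + 198² = 64485 > 40401 = 201².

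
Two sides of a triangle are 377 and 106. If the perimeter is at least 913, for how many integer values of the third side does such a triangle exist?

53

Triangle inequality: 271 < x < 483. Perimeter ≥ 913 gives x ≥ 913 − 377 − 106 = 430.
So 430 ≤ x < 483; integers 430 through 482: 53 values.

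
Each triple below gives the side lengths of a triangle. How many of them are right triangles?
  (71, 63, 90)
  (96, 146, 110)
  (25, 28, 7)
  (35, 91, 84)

2

(71,63,90): 63²+71² = 9010 > 8100 = 90² → acute
(96,146,110): 96²+110² = 21316 = 146² → right
(25,28,7): 7²+25² = 674 < 784 = 28² → obtuse
(35,91,84): 35²+84² = 8281 = 91² → right
2 of the 4 are right.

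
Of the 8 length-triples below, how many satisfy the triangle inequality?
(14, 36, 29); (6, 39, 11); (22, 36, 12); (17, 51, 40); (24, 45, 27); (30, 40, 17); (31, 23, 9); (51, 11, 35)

5

(14,29,36): 14+29 > 36 → valid
(6,11,39): 6+11 ≤ 39 → not valid
(12,22,36): 12+22 ≤ 36 → not valid
(17,40,51): 17+40 > 51 → valid
(24,27,45): 24+27 > 45 → valid
(17,30,40): 17+30 > 40 → valid
(9,23,31): 9+23 > 31 → valid
(11,35,51): 11+35 ≤ 51 → not valid
5 of the 8 triples form a triangle.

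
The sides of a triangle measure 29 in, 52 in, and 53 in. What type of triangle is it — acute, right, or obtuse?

Compare the square of the longest side to the sum of squares of the other two: 29² + 52² = 3545 > 2809 = 53².

acute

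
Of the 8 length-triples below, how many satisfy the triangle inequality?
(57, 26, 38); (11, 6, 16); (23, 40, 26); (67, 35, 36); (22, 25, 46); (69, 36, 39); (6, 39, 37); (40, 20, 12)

7

(26,38,57): 26+38 > 57 → valid
(6,11,16): 6+11 > 16 → valid
(23,26,40): 23+26 > 40 → valid
(35,36,67): 35+36 > 67 → valid
(22,25,46): 22+25 > 46 → valid
(36,39,69): 36+39 > 69 → valid
(6,37,39): 6+37 > 39 → valid
(12,20,40): 12+20 ≤ 40 → not valid
7 of the 8 triples form a triangle.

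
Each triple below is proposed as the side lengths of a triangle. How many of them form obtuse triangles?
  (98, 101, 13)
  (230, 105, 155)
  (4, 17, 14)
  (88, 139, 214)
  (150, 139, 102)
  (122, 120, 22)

4

(98,101,13): 13²+98² = 9773 < 10201 = 101² → obtuse
(230,105,155): 105²+155² = 35050 < 52900 = 230² → obtuse
(4,17,14): 4²+14² = 212 < 289 = 17² → obtuse
(88,139,214): 88²+139² = 27065 < 45796 = 214² → obtuse
(150,139,102): 102²+139² = 29725 > 22500 = 150² → acute
(122,120,22): 22²+120² = 14884 = 122² → right
4 of the 6 are obtuse.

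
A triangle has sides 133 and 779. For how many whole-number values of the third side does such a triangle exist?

The third side lies in the open interval (646, 912).
Integers from 647 to 911 inclusive: 911 − 647 + 1 = 265.

265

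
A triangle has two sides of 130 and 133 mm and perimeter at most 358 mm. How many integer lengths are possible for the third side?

Triangle inequality: 3 < x < 263. Perimeter ≤ 358 gives x ≤ 358 − 130 − 133 = 95.
So 3 < x ≤ 95; integers 4 through 95: 92 values.

92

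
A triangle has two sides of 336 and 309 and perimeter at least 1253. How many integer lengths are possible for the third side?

37

Triangle inequality: 27 < x < 645. Perimeter ≥ 1253 gives x ≥ 1253 − 336 − 309 = 608.
So 608 ≤ x < 645; integers 608 through 644: 37 values.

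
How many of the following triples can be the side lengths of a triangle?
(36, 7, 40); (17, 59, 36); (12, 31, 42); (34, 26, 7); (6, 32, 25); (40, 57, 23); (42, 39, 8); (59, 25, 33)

(7,36,40): 7+36 > 40 → valid
(17,36,59): 17+36 ≤ 59 → not valid
(12,31,42): 12+31 > 42 → valid
(7,26,34): 7+26 ≤ 34 → not valid
(6,25,32): 6+25 ≤ 32 → not valid
(23,40,57): 23+40 > 57 → valid
(8,39,42): 8+39 > 42 → valid
(25,33,59): 25+33 ≤ 59 → not valid
4 of the 8 triples form a triangle.

4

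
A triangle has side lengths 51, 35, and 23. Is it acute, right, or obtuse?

obtuse

Compare the square of the longest side to the sum of squares of the other two: 23² + 35² = 1754 < 2601 = 51².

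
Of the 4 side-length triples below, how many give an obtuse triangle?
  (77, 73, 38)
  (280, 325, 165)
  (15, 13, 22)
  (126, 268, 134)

1

(77,73,38): 38²+73² = 6773 > 5929 = 77² → acute
(280,325,165): 165²+280² = 105625 = 325² → right
(15,13,22): 13²+15² = 394 < 484 = 22² → obtuse
(126,268,134): 126+134 ≤ 268, not a triangle
1 of the 4 is obtuse.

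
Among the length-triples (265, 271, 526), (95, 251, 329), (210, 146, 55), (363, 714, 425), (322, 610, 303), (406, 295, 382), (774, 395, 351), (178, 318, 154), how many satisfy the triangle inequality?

6

(265,271,526): 265+271 > 526 → valid
(95,251,329): 95+251 > 329 → valid
(55,146,210): 55+146 ≤ 210 → not valid
(363,425,714): 363+425 > 714 → valid
(303,322,610): 303+322 > 610 → valid
(295,382,406): 295+382 > 406 → valid
(351,395,774): 351+395 ≤ 774 → not valid
(154,178,318): 154+178 > 318 → valid
6 of the 8 triples form a triangle.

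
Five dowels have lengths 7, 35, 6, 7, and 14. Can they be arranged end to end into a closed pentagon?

For a pentagon, each side must be shorter than the sum of the others.
Here the longest side is 35, but the remaining 4 sides sum to only 34.

No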